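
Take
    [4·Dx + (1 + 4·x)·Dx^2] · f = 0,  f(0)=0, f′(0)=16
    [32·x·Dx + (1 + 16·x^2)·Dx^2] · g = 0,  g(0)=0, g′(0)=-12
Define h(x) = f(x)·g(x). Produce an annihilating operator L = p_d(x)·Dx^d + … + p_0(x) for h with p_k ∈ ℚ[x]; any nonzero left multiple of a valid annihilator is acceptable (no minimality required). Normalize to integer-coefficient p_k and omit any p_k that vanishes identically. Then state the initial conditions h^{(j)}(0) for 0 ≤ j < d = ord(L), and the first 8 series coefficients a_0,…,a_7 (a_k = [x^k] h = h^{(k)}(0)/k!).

L = (1536 + 11264·x + 81920·x^2 + 638976·x^3 + 1966080·x^4 + 3407872·x^5 + 4194304·x^7)·Dx + (288 + 7936·x + 78848·x^2 + 495616·x^3 + 2228224·x^4 + 6094848·x^5 + 9175040·x^6 + 3145728·x^7 + 14680064·x^8)·Dx^2 + (48 + 1024·x + 12288·x^2 + 79872·x^3 + 368640·x^4 + 1277952·x^5 + 3145728·x^6 + 4718592·x^7 + 3145728·x^8 + 8388608·x^9)·Dx^3 + (5 + 72·x + 592·x^2 + 3584·x^3 + 16896·x^4 + 61440·x^5 + 172032·x^6 + 393216·x^7 + 589824·x^8 + 524288·x^9 + 1048576·x^10)·Dx^4  (order 4).
h: a_k = 0, 0, -192, 384, 0, 1024, -212992/15, 180224/5, …
ICs: h(0) = 0, h′(0) = 0, h′′(0) = -384, h′′′(0) = 2304.

f: a_k = 0, 16, -32, 256/3, -256, 4096/5, -8192/3, 65536/7, …
g: a_k = 0, -12, 0, 64, 0, -3072/5, 0, 49152/7, …
h₀=f·g: eliminate ⇒ L₀, order ≤ 2·2.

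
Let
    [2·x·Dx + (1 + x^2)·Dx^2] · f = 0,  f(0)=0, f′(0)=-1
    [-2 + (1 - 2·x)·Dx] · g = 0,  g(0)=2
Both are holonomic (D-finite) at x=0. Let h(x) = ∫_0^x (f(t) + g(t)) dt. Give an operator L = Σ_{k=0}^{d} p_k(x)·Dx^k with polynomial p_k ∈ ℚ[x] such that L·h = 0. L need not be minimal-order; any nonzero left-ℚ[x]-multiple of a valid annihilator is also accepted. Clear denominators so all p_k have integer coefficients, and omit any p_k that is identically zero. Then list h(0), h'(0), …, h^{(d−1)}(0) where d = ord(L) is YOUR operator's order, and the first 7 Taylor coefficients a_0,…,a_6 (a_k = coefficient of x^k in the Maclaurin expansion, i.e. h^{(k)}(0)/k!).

L = (4 - 32·x - 12·x^2)·Dx^2 + (-13 + 4·x - 25·x^2 - 12·x^3)·Dx^3 + (2 - 3·x - 3·x^3 - 2·x^4)·Dx^4  (order 4).
h: a_k = 0, 2, 3/2, 8/3, 49/12, 32/5, 319/30, …
ICs: h(0) = 0, h′(0) = 2, h′′(0) = 3, h′′′(0) = 16.

f: a_k = 0, -1, 0, 1/3, 0, -1/5, 0, …
g: a_k = 2, 4, 8, 16, 32, 64, 128, …
f+g: L₀ = lclm(L_f,L_g), ord ≤ 2+1.
h=∫h₀ ⇒ L = L₀·Dx.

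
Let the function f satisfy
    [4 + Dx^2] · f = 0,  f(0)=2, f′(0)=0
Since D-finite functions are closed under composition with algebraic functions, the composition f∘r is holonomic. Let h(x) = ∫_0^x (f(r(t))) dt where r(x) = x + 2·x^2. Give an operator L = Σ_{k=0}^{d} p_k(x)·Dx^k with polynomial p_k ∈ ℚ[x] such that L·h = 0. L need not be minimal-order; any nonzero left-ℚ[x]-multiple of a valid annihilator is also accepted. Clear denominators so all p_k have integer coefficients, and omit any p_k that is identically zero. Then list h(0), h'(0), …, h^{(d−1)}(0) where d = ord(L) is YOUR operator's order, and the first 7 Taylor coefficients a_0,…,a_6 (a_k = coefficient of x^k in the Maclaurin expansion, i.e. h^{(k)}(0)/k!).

L = (4 + 48·x + 192·x^2 + 256·x^3)·Dx - 4·Dx^2 + (1 + 4·x)·Dx^3  (order 3).
h: a_k = 0, 2, 0, -4/3, -4, -44/15, 16/9, …
ICs: h(0) = 0, h′(0) = 2, h′′(0) = 0.

f: a_k = 2, 0, -4, 0, 4/3, 0, -8/45, …
f∘r: x↦r, Dx↦Dx/r' in L_f ⇒ L₀.
∫: right-multiply L₀ by Dx.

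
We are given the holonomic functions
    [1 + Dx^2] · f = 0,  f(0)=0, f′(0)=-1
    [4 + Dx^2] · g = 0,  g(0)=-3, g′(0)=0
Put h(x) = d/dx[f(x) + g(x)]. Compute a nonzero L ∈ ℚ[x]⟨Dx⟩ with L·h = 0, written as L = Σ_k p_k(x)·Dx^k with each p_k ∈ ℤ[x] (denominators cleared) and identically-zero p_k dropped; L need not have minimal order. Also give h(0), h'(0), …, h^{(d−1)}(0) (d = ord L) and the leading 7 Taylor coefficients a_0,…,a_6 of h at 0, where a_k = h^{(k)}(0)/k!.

f: a_k = 0, -1, 0, 1/6, 0, -1/120, 0, …
g: a_k = -3, 0, 6, 0, -2, 0, 4/15, …
Weyl lclm of L_f,L_g ⇒ L₀ (ord ≤ 4).
Differentiate: ansatz ord ≤ ord L₀ ⇒ L.
L = 4 + 5·Dx^2 + Dx^4  (order 4).
h: a_k = -1, 12, 1/2, -8, -1/24, 8/5, 1/720, …
ICs: h(0) = -1, h′(0) = 12, h′′(0) = 1, h′′′(0) = -48.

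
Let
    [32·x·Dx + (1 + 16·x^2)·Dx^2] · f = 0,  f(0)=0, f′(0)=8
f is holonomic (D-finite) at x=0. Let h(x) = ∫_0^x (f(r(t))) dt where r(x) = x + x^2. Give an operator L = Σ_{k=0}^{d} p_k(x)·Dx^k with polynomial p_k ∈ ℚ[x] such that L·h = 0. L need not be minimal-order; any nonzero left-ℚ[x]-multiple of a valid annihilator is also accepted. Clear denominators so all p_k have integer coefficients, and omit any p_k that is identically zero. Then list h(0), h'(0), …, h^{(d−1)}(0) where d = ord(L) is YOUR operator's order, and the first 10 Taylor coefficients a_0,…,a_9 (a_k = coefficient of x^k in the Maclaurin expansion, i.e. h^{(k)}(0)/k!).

L = (-2 + 32·x + 128·x^2 + 192·x^3 + 96·x^4)·Dx^2 + (1 + 2·x + 16·x^2 + 64·x^3 + 80·x^4 + 32·x^5)·Dx^3  (order 3).
h: a_k = 0, 0, 4, 8/3, -32/3, -128/5, 704/15, 6016/21, -512/7, -28672/9, …
ICs: h(0) = 0, h′(0) = 0, h′′(0) = 8.

f: a_k = 0, 8, 0, -128/3, 0, 2048/5, 0, -32768/7, 0, 524288/9, …
Substitute x→r, Dx→(1/r')Dx; clear ⇒ L₀.
h=∫h₀ ⇒ L = L₀·Dx.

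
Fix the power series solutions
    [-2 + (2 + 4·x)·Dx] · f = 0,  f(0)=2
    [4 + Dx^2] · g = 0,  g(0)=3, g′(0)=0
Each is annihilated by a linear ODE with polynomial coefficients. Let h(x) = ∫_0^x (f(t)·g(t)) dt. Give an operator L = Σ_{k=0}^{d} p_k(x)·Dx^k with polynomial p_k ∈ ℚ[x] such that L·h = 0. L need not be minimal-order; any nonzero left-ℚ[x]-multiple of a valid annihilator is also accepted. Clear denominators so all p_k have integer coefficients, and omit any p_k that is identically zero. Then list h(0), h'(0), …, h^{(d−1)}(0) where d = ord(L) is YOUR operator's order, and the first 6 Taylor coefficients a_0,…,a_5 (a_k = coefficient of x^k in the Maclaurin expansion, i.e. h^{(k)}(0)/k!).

f: a_k = 2, 2, -1, 1, -5/4, 7/4, …
g: a_k = 3, 0, -6, 0, 2, 0, …
Product ⇒ symmetric product L₀, ord ≤ 2.
∫: right-multiply L₀ by Dx.
L = (7 + 16·x + 16·x^2)·Dx + (-2 - 4·x)·Dx^2 + (1 + 4·x + 4·x^2)·Dx^3  (order 3).
h: a_k = 0, 6, 3, -5, -9/4, 5/4, …
ICs: h(0) = 0, h′(0) = 6, h′′(0) = 6.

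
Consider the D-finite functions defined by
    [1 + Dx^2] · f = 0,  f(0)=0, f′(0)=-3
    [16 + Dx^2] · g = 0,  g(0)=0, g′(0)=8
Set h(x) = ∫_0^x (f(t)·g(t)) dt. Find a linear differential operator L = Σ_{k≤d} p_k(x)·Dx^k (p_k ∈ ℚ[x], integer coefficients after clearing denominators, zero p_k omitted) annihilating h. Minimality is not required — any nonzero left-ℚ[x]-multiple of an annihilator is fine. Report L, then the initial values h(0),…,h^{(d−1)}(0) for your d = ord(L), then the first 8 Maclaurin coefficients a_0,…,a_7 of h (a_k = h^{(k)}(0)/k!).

L = 225·Dx + 34·Dx^3 + Dx^5  (order 5).
h: a_k = 0, 0, 0, -8, 0, 68/5, 0, -133/15, …
ICs: h(0) = 0, h′(0) = 0, h′′(0) = 0, h′′′(0) = -48, h′′′′(0) = 0.

f: a_k = 0, -3, 0, 1/2, 0, -1/40, 0, 1/1680, …
g: a_k = 0, 8, 0, -64/3, 0, 256/15, 0, -2048/315, …
Sym-product of L_f,L_g gives L₀ (≤ ord 4).
Integrate: L := L₀·Dx.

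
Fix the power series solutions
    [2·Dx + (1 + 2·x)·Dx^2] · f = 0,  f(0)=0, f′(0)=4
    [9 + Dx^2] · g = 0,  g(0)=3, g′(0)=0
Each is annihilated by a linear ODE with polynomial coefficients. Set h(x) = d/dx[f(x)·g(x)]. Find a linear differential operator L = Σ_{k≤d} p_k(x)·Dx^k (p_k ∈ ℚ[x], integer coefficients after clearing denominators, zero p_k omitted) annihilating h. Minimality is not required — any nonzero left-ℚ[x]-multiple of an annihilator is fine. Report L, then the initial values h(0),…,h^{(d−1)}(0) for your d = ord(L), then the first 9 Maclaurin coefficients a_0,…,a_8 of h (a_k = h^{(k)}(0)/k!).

f: a_k = 0, 4, -4, 16/3, -8, 64/5, -64/3, 256/7, -64, …
g: a_k = 3, 0, -27/2, 0, 81/8, 0, -243/80, 0, 2187/4480, …
Sym-product of L_f,L_g gives L₀ (≤ ord 4).
h₀' ⇒ L via d/dx closure of L₀.
L = (-1890 - 5103·x + 24057·x^2 + 163296·x^3 + 344088·x^4 + 314928·x^5 + 104976·x^6) + (-297 + 1998·x + 19440·x^2 + 51840·x^3 + 58320·x^4 + 23328·x^5)·Dx + (-147 + 738·x + 11106·x^2 + 44064·x^3 + 80352·x^4 + 69984·x^5 + 23328·x^6)·Dx^2 + (-33 + 222·x + 2160·x^2 + 5760·x^3 + 6480·x^4 + 2592·x^5)·Dx^3 + (7 + 145·x + 937·x^2 + 2880·x^3 + 4680·x^4 + 3888·x^5 + 1296·x^6)·Dx^4  (order 4).
h: a_k = 12, -24, -114, 120, 69/2, 21, -2973/20, 1086/5, -74649/224, …
ICs: h(0) = 12, h′(0) = -24, h′′(0) = -228, h′′′(0) = 720.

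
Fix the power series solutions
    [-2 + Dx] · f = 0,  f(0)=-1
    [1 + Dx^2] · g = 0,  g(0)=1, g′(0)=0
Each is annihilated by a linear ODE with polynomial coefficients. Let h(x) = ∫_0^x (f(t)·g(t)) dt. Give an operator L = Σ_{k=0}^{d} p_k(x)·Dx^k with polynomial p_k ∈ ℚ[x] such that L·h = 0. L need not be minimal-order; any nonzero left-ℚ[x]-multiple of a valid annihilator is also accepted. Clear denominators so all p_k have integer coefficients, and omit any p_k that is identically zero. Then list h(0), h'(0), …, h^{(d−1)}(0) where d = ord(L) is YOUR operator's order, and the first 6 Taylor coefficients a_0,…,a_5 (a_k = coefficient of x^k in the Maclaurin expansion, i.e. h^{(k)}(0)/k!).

f: a_k = -1, -2, -2, -4/3, -2/3, -4/15, …
g: a_k = 1, 0, -1/2, 0, 1/24, 0, …
Sym-product of L_f,L_g gives L₀ (≤ ord 2).
∫: right-multiply L₀ by Dx.
L = 5·Dx - 4·Dx^2 + Dx^3  (order 3).
h: a_k = 0, -1, -1, -1/2, -1/12, 7/120, …
ICs: h(0) = 0, h′(0) = -1, h′′(0) = -2.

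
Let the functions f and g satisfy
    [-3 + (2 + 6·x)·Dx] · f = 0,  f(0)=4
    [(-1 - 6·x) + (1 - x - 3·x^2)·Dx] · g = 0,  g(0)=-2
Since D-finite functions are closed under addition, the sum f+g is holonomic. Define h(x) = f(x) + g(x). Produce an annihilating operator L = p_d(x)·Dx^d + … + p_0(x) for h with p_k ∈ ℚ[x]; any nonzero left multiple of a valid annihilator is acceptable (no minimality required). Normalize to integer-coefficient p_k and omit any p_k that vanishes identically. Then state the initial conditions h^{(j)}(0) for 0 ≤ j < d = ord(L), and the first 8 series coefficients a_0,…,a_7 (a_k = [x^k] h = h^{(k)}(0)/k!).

L = (57 + 297·x + 567·x^2 + 810·x^3) + (-41 - 246·x - 891·x^2 - 1998·x^3 - 2025·x^4)·Dx + (-2 + 38·x + 186·x^2 - 54·x^3 - 918·x^4 - 810·x^5)·Dx^2  (order 2).
h: a_k = 2, 4, -25/2, -29/4, -1621/32, -3419/64, -64973/256, -150037/512, …
ICs: h(0) = 2, h′(0) = 4.

f: a_k = 4, 6, -9/2, 27/4, -405/32, 1701/64, -15309/256, 72171/512, …
g: a_k = -2, -2, -8, -14, -38, -80, -194, -434, …
L₀ := lclm(L_f,L_g); ord L₀ ≤ 1+1.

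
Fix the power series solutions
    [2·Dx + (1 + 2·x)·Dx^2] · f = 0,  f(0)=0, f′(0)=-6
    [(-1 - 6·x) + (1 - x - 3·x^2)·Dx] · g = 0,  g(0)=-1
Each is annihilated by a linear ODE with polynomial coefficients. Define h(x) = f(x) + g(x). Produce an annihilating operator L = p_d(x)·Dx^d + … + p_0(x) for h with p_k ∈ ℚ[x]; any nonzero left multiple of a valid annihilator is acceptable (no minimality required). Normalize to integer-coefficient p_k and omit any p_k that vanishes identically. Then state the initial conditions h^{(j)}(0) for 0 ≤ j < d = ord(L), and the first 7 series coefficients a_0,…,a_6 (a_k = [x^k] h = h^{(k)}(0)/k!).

L = (-74 - 412·x - 948·x^2 - 864·x^3 - 648·x^4)·Dx + (-17 - 212·x - 890·x^2 - 1644·x^3 - 1764·x^4 - 1080·x^5)·Dx^2 + (5 + 27·x + 33·x^2 - 68·x^3 - 276·x^4 - 396·x^5 - 216·x^6)·Dx^3  (order 3).
h: a_k = -1, -7, 2, -15, -7, -296/5, -65, …
ICs: h(0) = -1, h′(0) = -7, h′′(0) = 4.

f: a_k = 0, -6, 6, -8, 12, -96/5, 32, …
g: a_k = -1, -1, -4, -7, -19, -40, -97, …
h₀=f+g: left-lcm gives L₀, ord ≤ 3.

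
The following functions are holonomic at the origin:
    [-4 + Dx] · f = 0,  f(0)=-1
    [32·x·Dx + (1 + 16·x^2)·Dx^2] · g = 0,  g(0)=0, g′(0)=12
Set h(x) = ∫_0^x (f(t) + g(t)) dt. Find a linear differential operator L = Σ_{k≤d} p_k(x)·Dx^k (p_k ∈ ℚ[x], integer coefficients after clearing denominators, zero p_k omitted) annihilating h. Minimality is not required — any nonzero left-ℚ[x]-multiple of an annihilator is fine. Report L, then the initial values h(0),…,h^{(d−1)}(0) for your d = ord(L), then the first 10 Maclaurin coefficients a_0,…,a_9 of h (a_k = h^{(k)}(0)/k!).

L = (32 - 256·x - 512·x^2)·Dx^2 + (-12 + 48·x + 64·x^2 - 256·x^3)·Dx^3 + (1 + 4·x + 16·x^2 + 64·x^3)·Dx^4  (order 4).
h: a_k = 0, -1, 4, -8/3, -56/3, -32/15, 4544/45, -256/315, -276608/315, -512/2835, …
ICs: h(0) = 0, h′(0) = -1, h′′(0) = 8, h′′′(0) = -16.

f: a_k = -1, -4, -8, -32/3, -32/3, -128/15, -256/45, -1024/315, -512/315, -2048/2835, …
g: a_k = 0, 12, 0, -64, 0, 3072/5, 0, -49152/7, 0, 262144/3, …
h₀=f+g: left-lcm gives L₀, ord ≤ 3.
h=∫₀ˣh₀: take L = L₀·Dx.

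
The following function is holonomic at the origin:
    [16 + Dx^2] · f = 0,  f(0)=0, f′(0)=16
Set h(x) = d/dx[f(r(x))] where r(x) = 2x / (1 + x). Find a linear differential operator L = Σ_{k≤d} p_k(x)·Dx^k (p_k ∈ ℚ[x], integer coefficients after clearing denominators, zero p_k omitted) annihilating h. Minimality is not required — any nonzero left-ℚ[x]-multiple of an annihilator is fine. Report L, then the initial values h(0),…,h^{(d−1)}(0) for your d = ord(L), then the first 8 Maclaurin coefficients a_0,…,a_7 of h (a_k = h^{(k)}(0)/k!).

L = (70 + 12·x + 6·x^2) + (6 + 18·x + 18·x^2 + 6·x^3)·Dx + (1 + 4·x + 6·x^2 + 4·x^3 + x^4)·Dx^2  (order 2).
h: a_k = 32, -64, -928, 3968, -13856/3, -12480, 3033952/45, -6999296/45, …
ICs: h(0) = 32, h′(0) = -64.

f: a_k = 0, 16, 0, -128/3, 0, 512/15, 0, -4096/315, …
Change of var in L_f (x↦r) gives L₀.
Derive L from L₀ (diff closure).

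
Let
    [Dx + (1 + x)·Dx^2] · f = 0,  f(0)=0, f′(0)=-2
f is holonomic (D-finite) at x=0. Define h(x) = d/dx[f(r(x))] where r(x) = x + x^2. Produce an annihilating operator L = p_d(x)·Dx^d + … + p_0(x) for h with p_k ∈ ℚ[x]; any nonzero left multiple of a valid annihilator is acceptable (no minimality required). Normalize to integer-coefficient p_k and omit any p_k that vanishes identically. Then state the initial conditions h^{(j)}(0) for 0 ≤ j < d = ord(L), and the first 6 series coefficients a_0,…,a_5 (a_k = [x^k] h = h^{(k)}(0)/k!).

f: a_k = 0, -2, 1, -2/3, 1/2, -2/5, …
h₀=f(r): pull back L_f along r ⇒ L₀.
Derive L from L₀ (diff closure).
L = (-1 + 2·x + 2·x^2) + (1 + 3·x + 3·x^2 + 2·x^3)·Dx  (order 1).
h: a_k = -2, -2, 4, -2, -2, 4, …
ICs: h(0) = -2.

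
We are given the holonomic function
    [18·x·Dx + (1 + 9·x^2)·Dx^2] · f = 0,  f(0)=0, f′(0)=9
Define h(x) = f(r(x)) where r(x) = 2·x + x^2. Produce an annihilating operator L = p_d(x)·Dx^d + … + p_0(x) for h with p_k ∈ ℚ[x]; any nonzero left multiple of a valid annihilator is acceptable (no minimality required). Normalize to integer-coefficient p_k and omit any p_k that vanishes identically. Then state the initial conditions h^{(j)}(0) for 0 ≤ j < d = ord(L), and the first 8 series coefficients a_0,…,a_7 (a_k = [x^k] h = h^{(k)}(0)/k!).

f: a_k = 0, 9, 0, -27, 0, 729/5, 0, -6561/7, …
Substitute x→r, Dx→(1/r')Dx; clear ⇒ L₀.
L = (-1 + 72·x + 144·x^2 + 108·x^3 + 27·x^4)·Dx + (1 + x + 36·x^2 + 72·x^3 + 45·x^4 + 9·x^5)·Dx^2  (order 2).
h: a_k = 0, 18, 9, -216, -324, 22518/5, 11637, -758160/7, …
ICs: h(0) = 0, h′(0) = 18.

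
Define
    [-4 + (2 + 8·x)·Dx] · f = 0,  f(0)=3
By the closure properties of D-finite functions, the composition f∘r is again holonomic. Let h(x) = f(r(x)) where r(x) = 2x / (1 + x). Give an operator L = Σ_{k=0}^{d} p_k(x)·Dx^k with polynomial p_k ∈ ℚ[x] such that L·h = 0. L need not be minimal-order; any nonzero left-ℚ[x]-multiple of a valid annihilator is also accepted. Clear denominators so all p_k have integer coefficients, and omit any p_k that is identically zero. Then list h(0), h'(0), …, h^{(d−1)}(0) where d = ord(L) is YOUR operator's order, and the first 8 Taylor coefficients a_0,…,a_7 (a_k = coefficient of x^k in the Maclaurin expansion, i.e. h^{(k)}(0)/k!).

L = -4 + (1 + 10·x + 9·x^2)·Dx  (order 1).
h: a_k = 3, 12, -36, 156, -852, 5292, -35460, 249660, …
ICs: h(0) = 3.

f: a_k = 3, 6, -6, 12, -30, 84, -252, 792, …
h₀=f(r): pull back L_f along r ⇒ L₀.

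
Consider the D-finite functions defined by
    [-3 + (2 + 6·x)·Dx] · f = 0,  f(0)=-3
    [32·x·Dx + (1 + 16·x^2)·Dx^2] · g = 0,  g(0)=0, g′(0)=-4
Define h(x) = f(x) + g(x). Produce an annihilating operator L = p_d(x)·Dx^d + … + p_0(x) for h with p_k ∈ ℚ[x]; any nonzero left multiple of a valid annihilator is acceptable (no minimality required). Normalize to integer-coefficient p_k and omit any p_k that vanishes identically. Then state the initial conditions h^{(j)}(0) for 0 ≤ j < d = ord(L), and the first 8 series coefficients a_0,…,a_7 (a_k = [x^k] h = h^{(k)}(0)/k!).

L = (-192 - 1440·x + 9216·x^2 + 13824·x^3)·Dx + (-155 - 768·x + 4128·x^2 + 36864·x^3 + 48384·x^4)·Dx^2 + (-6 + 110·x + 576·x^2 + 2624·x^3 + 10752·x^4 + 13824·x^5)·Dx^3  (order 3).
h: a_k = -3, -17/2, 27/8, 781/48, 1215/128, -287659/1280, 45927/1024, 32038841/14336, …
ICs: h(0) = -3, h′(0) = -17/2, h′′(0) = 27/4.

f: a_k = -3, -9/2, 27/8, -81/16, 1215/128, -5103/256, 45927/1024, -216513/2048, …
g: a_k = 0, -4, 0, 64/3, 0, -1024/5, 0, 16384/7, …
Sum ⇒ L₀ = lclm(L_f,L_g) in ℚ(x)⟨Dx⟩.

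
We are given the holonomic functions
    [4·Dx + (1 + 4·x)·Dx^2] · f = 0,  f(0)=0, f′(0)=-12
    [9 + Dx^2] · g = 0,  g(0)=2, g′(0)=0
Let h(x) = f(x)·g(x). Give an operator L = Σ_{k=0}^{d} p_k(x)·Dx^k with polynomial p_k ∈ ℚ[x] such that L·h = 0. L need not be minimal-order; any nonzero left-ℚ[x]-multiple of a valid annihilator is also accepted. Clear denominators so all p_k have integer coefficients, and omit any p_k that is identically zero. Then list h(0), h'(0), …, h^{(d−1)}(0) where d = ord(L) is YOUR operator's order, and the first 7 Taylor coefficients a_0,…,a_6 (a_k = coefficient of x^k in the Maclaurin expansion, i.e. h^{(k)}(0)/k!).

f: a_k = 0, -12, 24, -64, 192, -3072/5, 2048, …
g: a_k = 2, 0, -9, 0, 27/4, 0, -81/40, …
Sym-product of L_f,L_g gives L₀ (≤ ord 4).
L = (-2043 - 1296·x + 44064·x^2 + 186624·x^3 + 186624·x^4) + (72 + 5472·x + 31104·x^2 + 41472·x^3)·Dx + (-182 + 864·x + 12096·x^2 + 41472·x^3 + 41472·x^4)·Dx^2 + (8 + 608·x + 3456·x^2 + 4608·x^3)·Dx^3 + (5 + 112·x + 800·x^2 + 2304·x^3 + 2304·x^4)·Dx^4  (order 4).
h: a_k = 0, -24, 48, -20, 168, -3669/5, 2530, …
ICs: h(0) = 0, h′(0) = -24, h′′(0) = 96, h′′′(0) = -120.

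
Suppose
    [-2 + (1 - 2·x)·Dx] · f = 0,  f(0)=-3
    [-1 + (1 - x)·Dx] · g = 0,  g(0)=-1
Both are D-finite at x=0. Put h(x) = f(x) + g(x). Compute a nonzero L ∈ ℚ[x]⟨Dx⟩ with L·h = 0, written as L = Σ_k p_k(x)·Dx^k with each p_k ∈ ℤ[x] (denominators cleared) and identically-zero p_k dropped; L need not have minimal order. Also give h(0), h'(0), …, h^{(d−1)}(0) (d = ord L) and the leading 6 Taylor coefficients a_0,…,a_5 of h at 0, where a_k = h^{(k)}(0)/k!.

L = -4 + (6 - 8·x)·Dx + (-1 + 3·x - 2·x^2)·Dx^2  (order 2).
h: a_k = -4, -7, -13, -25, -49, -97, …
ICs: h(0) = -4, h′(0) = -7.

f: a_k = -3, -6, -12, -24, -48, -96, …
g: a_k = -1, -1, -1, -1, -1, -1, …
Weyl lclm of L_f,L_g ⇒ L₀ (ord ≤ 2).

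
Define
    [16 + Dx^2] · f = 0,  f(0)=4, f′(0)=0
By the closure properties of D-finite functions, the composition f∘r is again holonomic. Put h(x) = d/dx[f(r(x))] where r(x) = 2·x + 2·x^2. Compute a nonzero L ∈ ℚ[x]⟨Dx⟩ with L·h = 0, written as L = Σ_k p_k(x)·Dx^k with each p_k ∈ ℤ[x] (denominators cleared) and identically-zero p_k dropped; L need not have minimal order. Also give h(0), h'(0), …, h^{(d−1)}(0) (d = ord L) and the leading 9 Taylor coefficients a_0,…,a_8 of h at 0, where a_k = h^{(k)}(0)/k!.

f: a_k = 4, 0, -32, 0, 128/3, 0, -1024/45, 0, 2048/315, …
f∘r: x↦r, Dx↦Dx/r' in L_f ⇒ L₀.
Derive L from L₀ (diff closure).
L = (76 + 512·x + 1536·x^2 + 2048·x^3 + 1024·x^4) + (-6 - 12·x)·Dx + (1 + 4·x + 4·x^2)·Dx^2  (order 2).
h: a_k = 0, -256, -768, 6656/3, 40960/3, 237568/15, -630784/15, -49135616/315, -4980736/35, …
ICs: h(0) = 0, h′(0) = -256.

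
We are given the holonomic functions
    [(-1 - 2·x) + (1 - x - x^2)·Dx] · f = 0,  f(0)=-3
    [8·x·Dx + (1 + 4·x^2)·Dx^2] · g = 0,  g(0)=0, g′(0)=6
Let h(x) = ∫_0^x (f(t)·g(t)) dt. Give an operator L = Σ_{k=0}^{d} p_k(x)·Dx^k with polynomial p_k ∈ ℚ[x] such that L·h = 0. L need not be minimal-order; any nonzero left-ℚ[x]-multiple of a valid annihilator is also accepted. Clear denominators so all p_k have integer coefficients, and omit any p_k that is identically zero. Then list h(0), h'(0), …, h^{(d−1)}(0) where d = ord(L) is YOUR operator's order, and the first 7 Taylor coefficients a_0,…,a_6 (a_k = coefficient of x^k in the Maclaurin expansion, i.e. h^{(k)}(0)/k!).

L = (2 + 8·x + 24·x^2)·Dx + (2 - 4·x + 16·x^2 + 24·x^3)·Dx^2 + (-1 + x - 3·x^2 + 4·x^3 + 4·x^4)·Dx^3  (order 3).
h: a_k = 0, 0, -9, -6, -3, -6, -83/5, …
ICs: h(0) = 0, h′(0) = 0, h′′(0) = -18.

f: a_k = -3, -3, -6, -9, -15, -24, -39, …
g: a_k = 0, 6, 0, -8, 0, 96/5, 0, …
Product ⇒ symmetric product L₀, ord ≤ 2.
h=∫₀ˣh₀: take L = L₀·Dx.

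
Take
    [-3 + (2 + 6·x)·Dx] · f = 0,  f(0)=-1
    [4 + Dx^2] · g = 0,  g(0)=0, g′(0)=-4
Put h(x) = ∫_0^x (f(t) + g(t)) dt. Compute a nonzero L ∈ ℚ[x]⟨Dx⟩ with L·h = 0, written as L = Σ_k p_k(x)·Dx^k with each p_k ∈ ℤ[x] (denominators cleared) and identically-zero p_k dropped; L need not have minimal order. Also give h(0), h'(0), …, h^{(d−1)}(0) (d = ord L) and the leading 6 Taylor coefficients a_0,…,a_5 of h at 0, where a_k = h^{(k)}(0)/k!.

f: a_k = -1, -3/2, 9/8, -27/16, 405/128, -1701/256, …
g: a_k = 0, -4, 0, 8/3, 0, -8/15, …
h₀=f+g: left-lcm gives L₀, ord ≤ 3.
Integrate: L := L₀·Dx.
L = (-516 - 1152·x - 1728·x^2)·Dx + (56 + 936·x + 3456·x^2 + 3456·x^3)·Dx^2 + (-129 - 288·x - 432·x^2)·Dx^3 + (14 + 234·x + 864·x^2 + 864·x^3)·Dx^4  (order 4).
h: a_k = 0, -1, -11/4, 3/8, 47/192, 81/128, …
ICs: h(0) = 0, h′(0) = -1, h′′(0) = -11/2, h′′′(0) = 9/4.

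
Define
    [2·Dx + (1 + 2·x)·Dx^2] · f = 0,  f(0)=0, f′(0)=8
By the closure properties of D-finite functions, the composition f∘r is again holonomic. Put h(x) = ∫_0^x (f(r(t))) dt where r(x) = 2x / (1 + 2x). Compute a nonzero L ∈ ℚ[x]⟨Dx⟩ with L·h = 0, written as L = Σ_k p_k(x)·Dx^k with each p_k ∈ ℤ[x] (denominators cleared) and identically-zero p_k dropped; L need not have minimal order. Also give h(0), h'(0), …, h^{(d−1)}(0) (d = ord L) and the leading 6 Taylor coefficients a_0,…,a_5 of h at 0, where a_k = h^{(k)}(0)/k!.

L = (8 + 24·x)·Dx^2 + (1 + 8·x + 12·x^2)·Dx^3  (order 3).
h: a_k = 0, 0, 8, -64/3, 208/3, -256, …
ICs: h(0) = 0, h′(0) = 0, h′′(0) = 16.

f: a_k = 0, 8, -8, 32/3, -16, 128/5, …
h₀=f(r): pull back L_f along r ⇒ L₀.
h=∫₀ˣh₀: take L = L₀·Dx.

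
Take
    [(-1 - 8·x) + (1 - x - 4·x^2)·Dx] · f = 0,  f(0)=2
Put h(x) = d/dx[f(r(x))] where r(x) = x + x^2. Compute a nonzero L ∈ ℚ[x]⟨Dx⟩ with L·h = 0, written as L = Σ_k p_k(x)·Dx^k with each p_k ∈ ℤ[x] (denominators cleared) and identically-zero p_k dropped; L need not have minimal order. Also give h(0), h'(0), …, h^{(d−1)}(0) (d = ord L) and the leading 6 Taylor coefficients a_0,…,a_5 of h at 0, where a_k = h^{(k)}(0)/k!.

f: a_k = 2, 2, 10, 18, 58, 130, …
Change of var in L_f (x↦r) gives L₀.
Derive L from L₀ (diff closure).
L = (12 + 78·x + 246·x^2 + 656·x^3 + 1128·x^4 + 960·x^5 + 320·x^6) + (-1 - 9·x - 9·x^2 + 66·x^3 + 220·x^4 + 312·x^5 + 224·x^6 + 64·x^7)·Dx  (order 1).
h: a_k = 2, 24, 114, 488, 2080, 8268, …
ICs: h(0) = 2.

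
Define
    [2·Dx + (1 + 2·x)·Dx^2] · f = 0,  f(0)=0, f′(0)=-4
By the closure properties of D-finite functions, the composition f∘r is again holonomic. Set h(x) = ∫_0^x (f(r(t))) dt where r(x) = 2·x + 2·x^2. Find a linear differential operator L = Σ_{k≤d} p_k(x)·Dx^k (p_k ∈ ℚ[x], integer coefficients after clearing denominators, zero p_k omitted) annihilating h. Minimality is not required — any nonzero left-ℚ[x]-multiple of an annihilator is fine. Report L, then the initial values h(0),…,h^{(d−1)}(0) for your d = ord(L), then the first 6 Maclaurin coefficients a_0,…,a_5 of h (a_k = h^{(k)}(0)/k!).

L = 2·Dx^2 + (1 + 2·x)·Dx^3  (order 3).
h: a_k = 0, 0, -4, 8/3, -8/3, 16/5, …
ICs: h(0) = 0, h′(0) = 0, h′′(0) = -8.

f: a_k = 0, -4, 4, -16/3, 8, -64/5, …
f∘r: x↦r, Dx↦Dx/r' in L_f ⇒ L₀.
∫: right-multiply L₀ by Dx.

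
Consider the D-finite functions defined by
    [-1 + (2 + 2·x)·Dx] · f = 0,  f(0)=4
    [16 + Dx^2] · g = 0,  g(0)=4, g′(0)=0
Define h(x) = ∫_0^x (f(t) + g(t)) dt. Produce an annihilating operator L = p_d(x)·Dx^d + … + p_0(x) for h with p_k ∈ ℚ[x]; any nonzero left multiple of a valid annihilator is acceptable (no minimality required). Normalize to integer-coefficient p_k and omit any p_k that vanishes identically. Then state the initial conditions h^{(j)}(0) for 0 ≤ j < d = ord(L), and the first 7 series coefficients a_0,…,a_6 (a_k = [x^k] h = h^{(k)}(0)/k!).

f: a_k = 4, 2, -1/2, 1/4, -5/32, 7/64, -21/256, …
g: a_k = 4, 0, -32, 0, 128/3, 0, -1024/45, …
h₀=f+g: left-lcm gives L₀, ord ≤ 3.
∫: right-multiply L₀ by Dx.
L = (-1072 - 2048·x - 1024·x^2)·Dx + (2016 + 6112·x + 6144·x^2 + 2048·x^3)·Dx^2 + (-67 - 128·x - 64·x^2)·Dx^3 + (126 + 382·x + 384·x^2 + 128·x^3)·Dx^4  (order 4).
h: a_k = 0, 8, 1, -65/6, 1/16, 4081/480, 7/384, …
ICs: h(0) = 0, h′(0) = 8, h′′(0) = 2, h′′′(0) = -65.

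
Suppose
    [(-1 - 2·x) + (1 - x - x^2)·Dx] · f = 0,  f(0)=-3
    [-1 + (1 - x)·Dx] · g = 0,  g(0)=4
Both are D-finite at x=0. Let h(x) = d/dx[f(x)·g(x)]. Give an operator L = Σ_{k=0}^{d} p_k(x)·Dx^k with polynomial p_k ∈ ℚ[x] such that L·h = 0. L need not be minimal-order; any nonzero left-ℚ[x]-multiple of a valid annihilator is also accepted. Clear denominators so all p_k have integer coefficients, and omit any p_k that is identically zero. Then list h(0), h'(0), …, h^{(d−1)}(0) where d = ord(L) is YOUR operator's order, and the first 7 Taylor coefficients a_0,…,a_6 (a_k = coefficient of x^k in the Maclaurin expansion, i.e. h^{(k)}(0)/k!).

f: a_k = -3, -3, -6, -9, -15, -24, -39, …
g: a_k = 4, 4, 4, 4, 4, 4, 4, …
h₀=f·g: eliminate ⇒ L₀, order ≤ 1·1.
h=h₀': d/dx-closure on L₀ ⇒ L.
L = (8 - 6·x - 12·x^2 + 12·x^4) + (-2 + 4·x + 3·x^2 - 8·x^3 + 3·x^5)·Dx  (order 1).
h: a_k = -24, -96, -252, -576, -1200, -2376, -4536, …
ICs: h(0) = -24.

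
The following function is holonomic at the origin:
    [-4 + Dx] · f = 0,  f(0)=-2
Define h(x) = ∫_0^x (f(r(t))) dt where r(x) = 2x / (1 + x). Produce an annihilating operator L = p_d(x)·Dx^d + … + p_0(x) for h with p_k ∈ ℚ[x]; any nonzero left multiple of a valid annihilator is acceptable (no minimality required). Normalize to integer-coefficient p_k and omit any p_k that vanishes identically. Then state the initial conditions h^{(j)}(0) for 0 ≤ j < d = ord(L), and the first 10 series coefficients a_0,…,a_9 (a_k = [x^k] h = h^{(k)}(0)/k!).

f: a_k = -2, -8, -16, -64/3, -64/3, -256/15, -512/45, -2048/315, -1024/315, -4096/2835, …
h₀=f(r): pull back L_f along r ⇒ L₀.
h=∫₀ˣh₀: take L = L₀·Dx.
L = -8·Dx + (1 + 2·x + x^2)·Dx^2  (order 2).
h: a_k = 0, -2, -8, -16, -44/3, -16/15, 88/15, -368/315, -806/315, 752/315, …
ICs: h(0) = 0, h′(0) = -2.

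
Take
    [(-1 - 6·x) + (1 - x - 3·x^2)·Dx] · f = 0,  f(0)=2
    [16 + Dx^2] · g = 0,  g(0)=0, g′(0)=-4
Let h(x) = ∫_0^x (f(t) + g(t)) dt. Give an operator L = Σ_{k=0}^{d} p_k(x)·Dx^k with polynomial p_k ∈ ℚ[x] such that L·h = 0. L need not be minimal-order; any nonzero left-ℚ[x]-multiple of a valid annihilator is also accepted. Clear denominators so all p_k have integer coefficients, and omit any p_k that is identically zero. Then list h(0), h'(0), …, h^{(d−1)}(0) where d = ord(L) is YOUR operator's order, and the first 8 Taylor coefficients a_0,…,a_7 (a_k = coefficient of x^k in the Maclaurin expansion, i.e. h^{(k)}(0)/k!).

L = (464 + 2816·x + 416·x^2 + 2112·x^3 + 5760·x^4 + 6912·x^5)·Dx + (-192 + 304·x + 672·x^2 - 1312·x^3 - 1008·x^4 + 3456·x^5 + 3456·x^6)·Dx^2 + (29 + 176·x + 26·x^2 + 132·x^3 + 360·x^4 + 432·x^5)·Dx^3 + (-12 + 19·x + 42·x^2 - 82·x^3 - 63·x^4 + 216·x^5 + 216·x^6)·Dx^4  (order 4).
h: a_k = 0, 2, -1, 8/3, 37/6, 38/5, 536/45, 194/7, …
ICs: h(0) = 0, h′(0) = 2, h′′(0) = -2, h′′′(0) = 16.

f: a_k = 2, 2, 8, 14, 38, 80, 194, 434, …
g: a_k = 0, -4, 0, 32/3, 0, -128/15, 0, 1024/315, …
f+g: L₀ = lclm(L_f,L_g), ord ≤ 1+2.
h=∫h₀ ⇒ L = L₀·Dx.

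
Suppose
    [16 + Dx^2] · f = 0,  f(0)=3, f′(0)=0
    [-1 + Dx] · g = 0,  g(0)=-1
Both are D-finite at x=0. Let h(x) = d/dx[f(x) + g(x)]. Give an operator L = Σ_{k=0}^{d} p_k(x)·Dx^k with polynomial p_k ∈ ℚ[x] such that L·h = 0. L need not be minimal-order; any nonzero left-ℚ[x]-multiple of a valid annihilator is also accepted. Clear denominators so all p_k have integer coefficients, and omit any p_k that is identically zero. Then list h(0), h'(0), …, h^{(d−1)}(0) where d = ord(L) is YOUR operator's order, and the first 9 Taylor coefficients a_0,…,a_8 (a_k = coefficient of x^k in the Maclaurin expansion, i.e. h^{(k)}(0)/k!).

f: a_k = 3, 0, -24, 0, 32, 0, -256/15, 0, 512/105, …
g: a_k = -1, -1, -1/2, -1/6, -1/24, -1/120, -1/720, -1/5040, -1/40320, …
L₀ := lclm(L_f,L_g); ord L₀ ≤ 2+1.
Differentiate: ansatz ord ≤ ord L₀ ⇒ L.
L = 16 - 16·Dx + Dx^2 - Dx^3  (order 3).
h: a_k = -1, -49, -1/2, 767/6, -1/24, -12289/120, -1/720, 196607/5040, -1/40320, …
ICs: h(0) = -1, h′(0) = -49, h′′(0) = -1.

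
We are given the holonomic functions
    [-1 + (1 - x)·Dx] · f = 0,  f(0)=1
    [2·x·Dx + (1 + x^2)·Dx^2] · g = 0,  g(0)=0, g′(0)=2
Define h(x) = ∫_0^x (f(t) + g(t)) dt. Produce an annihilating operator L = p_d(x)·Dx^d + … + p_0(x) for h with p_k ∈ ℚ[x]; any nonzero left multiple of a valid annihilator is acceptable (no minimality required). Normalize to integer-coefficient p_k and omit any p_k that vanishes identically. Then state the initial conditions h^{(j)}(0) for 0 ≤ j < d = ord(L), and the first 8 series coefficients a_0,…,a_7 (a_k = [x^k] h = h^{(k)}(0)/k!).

f: a_k = 1, 1, 1, 1, 1, 1, 1, 1, …
g: a_k = 0, 2, 0, -2/3, 0, 2/5, 0, -2/7, …
f+g: L₀ = lclm(L_f,L_g), ord ≤ 1+2.
h=∫₀ˣh₀: take L = L₀·Dx.
L = (-2 + 8·x + 6·x^2)·Dx^2 + (4 - 2·x + 4·x^2 + 6·x^3)·Dx^3 + (-1 + x^4)·Dx^4  (order 4).
h: a_k = 0, 1, 3/2, 1/3, 1/12, 1/5, 7/30, 1/7, …
ICs: h(0) = 0, h′(0) = 1, h′′(0) = 3, h′′′(0) = 2.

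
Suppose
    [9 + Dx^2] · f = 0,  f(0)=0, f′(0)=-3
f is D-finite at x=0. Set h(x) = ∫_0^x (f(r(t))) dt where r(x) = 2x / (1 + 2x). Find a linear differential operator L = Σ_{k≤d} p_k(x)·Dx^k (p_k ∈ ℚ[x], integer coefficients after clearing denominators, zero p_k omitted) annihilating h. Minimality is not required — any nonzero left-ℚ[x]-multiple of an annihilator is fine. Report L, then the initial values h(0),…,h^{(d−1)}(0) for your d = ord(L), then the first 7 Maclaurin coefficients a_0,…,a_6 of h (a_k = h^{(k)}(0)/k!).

f: a_k = 0, -3, 0, 9/2, 0, -81/40, 0, …
h₀=f(r): pull back L_f along r ⇒ L₀.
h=∫h₀ ⇒ L = L₀·Dx.
L = 36·Dx + (4 + 24·x + 48·x^2 + 32·x^3)·Dx^2 + (1 + 8·x + 24·x^2 + 32·x^3 + 16·x^4)·Dx^3  (order 3).
h: a_k = 0, 0, -3, 4, 3, -168/5, 586/5, …
ICs: h(0) = 0, h′(0) = 0, h′′(0) = -6.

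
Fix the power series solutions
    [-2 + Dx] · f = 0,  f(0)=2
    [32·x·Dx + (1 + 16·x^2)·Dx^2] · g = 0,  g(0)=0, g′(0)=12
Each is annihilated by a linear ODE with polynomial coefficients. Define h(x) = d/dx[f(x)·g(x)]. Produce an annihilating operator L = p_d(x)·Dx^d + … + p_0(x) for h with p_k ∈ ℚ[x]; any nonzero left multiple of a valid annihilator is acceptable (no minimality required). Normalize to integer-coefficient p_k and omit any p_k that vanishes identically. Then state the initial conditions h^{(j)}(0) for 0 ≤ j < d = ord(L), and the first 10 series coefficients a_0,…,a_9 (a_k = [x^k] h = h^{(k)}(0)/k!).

L = (-28 - 128·x + 1664·x^2 - 2048·x^3 + 1024·x^4) + (12 + 96·x - 896·x^2 + 1536·x^3 - 1024·x^4)·Dx + (1 - 16·x + 32·x^2 - 256·x^3 + 256·x^4)·Dx^2  (order 2).
h: a_k = 24, 96, -240, -896, 4944, 13760, -408416/5, -22244864/105, 46457392/35, 3129133376/945, …
ICs: h(0) = 24, h′(0) = 96.

f: a_k = 2, 4, 4, 8/3, 4/3, 8/15, 8/45, 16/315, 4/315, 8/2835, …
g: a_k = 0, 12, 0, -64, 0, 3072/5, 0, -49152/7, 0, 262144/3, …
Product ⇒ symmetric product L₀, ord ≤ 2.
h=h₀': d/dx-closure on L₀ ⇒ L.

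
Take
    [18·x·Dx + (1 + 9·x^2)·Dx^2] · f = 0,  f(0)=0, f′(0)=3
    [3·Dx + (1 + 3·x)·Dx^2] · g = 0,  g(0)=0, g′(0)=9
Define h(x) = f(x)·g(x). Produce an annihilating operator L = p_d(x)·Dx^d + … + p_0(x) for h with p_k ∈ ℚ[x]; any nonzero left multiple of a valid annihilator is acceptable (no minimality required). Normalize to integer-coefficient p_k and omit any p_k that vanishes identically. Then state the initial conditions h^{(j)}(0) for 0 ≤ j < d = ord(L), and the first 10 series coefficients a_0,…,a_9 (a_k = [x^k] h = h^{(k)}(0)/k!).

L = (648 + 3564·x + 19440·x^2 + 113724·x^3 + 262440·x^4 + 341172·x^5 + 236196·x^7)·Dx + (162 + 3348·x + 24948·x^2 + 117612·x^3 + 396576·x^4 + 813564·x^5 + 918540·x^6 + 236196·x^7 + 826686·x^8)·Dx^2 + (36 + 576·x + 5184·x^2 + 25272·x^3 + 87480·x^4 + 227448·x^5 + 419904·x^6 + 472392·x^7 + 236196·x^8 + 472392·x^9)·Dx^3 + (5 + 54·x + 333·x^2 + 1512·x^3 + 5346·x^4 + 14580·x^5 + 30618·x^6 + 52488·x^7 + 59049·x^8 + 39366·x^9 + 59049·x^10)·Dx^4  (order 4).
h: a_k = 0, 0, 27, -81/2, 0, -243/4, 3159/5, -24057/20, 0, -793881/280, …
ICs: h(0) = 0, h′(0) = 0, h′′(0) = 54, h′′′(0) = -243.

f: a_k = 0, 3, 0, -9, 0, 243/5, 0, -2187/7, 0, 2187, …
g: a_k = 0, 9, -27/2, 27, -243/4, 729/5, -729/2, 6561/7, -19683/8, 6561, …
L₀ := L_f ⊗_s L_g (sym. prod.), ord ≤ 4.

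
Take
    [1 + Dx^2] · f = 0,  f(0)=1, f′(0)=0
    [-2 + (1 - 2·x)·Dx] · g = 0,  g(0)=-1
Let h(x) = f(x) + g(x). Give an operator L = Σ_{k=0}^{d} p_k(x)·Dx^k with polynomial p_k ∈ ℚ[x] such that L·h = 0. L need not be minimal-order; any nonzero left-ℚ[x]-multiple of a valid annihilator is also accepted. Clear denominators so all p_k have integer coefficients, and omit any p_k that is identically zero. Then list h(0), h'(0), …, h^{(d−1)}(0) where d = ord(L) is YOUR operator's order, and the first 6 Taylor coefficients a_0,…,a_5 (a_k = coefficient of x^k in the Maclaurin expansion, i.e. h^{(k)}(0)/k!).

L = (-50 + 8·x - 8·x^2) + (9 - 22·x + 12·x^2 - 8·x^3)·Dx + (-50 + 8·x - 8·x^2)·Dx^2 + (9 - 22·x + 12·x^2 - 8·x^3)·Dx^3  (order 3).
h: a_k = 0, -2, -9/2, -8, -383/24, -32, …
ICs: h(0) = 0, h′(0) = -2, h′′(0) = -9.

f: a_k = 1, 0, -1/2, 0, 1/24, 0, …
g: a_k = -1, -2, -4, -8, -16, -32, …
L₀ := lclm(L_f,L_g); ord L₀ ≤ 2+1.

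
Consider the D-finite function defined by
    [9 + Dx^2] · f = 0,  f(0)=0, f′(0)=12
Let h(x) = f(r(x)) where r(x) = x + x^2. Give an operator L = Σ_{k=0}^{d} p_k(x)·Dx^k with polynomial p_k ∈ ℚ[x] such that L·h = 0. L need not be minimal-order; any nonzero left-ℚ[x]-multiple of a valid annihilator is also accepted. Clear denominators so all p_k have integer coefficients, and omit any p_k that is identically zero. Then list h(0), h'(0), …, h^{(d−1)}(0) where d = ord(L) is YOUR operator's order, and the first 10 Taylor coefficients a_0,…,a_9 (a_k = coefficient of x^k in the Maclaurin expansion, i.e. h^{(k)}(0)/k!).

f: a_k = 0, 12, 0, -18, 0, 81/10, 0, -243/140, 0, 243/1120, …
L₀ from L_f via x↦r, Dx↦r'^{-1}Dx.
L = (9 + 54·x + 108·x^2 + 72·x^3) - 2·Dx + (1 + 2·x)·Dx^2  (order 2).
h: a_k = 0, 12, 12, -18, -54, -459/10, 45/2, 11097/140, 1377/20, 4779/1120, …
ICs: h(0) = 0, h′(0) = 12.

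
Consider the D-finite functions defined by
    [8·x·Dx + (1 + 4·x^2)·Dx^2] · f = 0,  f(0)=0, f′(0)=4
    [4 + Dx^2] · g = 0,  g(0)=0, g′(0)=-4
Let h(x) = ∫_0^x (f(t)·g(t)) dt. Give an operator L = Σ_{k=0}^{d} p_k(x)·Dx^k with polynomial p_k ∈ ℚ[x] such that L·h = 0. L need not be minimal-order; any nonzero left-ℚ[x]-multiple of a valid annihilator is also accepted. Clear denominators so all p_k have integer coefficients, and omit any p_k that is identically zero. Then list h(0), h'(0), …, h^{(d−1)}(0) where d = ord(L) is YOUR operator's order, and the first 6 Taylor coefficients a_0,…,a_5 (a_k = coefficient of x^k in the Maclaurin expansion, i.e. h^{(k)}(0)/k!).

L = (80 + 832·x^2 + 1408·x^4 + 2048·x^6 + 2048·x^8)·Dx + (96·x + 640·x^3 + 1536·x^5 + 2048·x^7)·Dx^2 + (24 + 256·x^2 + 576·x^4 + 1024·x^6 + 1024·x^8)·Dx^3 + (24·x + 160·x^3 + 384·x^5 + 512·x^7)·Dx^4 + (1 + 12·x^2 + 56·x^4 + 128·x^6 + 128·x^8)·Dx^5  (order 5).
h: a_k = 0, 0, 0, -16/3, 0, 32/5, …
ICs: h(0) = 0, h′(0) = 0, h′′(0) = 0, h′′′(0) = -32, h′′′′(0) = 0.

f: a_k = 0, 4, 0, -16/3, 0, 64/5, …
g: a_k = 0, -4, 0, 8/3, 0, -8/15, …
Sym-product of L_f,L_g gives L₀ (≤ ord 4).
∫: right-multiply L₀ by Dx.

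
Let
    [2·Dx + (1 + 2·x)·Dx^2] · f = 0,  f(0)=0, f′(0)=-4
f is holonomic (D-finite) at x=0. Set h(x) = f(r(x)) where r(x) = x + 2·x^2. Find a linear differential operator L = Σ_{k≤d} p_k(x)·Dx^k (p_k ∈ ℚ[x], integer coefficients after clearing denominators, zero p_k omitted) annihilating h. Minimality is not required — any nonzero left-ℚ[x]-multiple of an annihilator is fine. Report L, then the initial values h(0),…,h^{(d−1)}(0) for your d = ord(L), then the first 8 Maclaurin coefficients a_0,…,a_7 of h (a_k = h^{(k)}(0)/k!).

L = (-2 + 8·x + 16·x^2)·Dx + (1 + 6·x + 12·x^2 + 16·x^3)·Dx^2  (order 2).
h: a_k = 0, -4, -4, 32/3, -8, -64/5, 128/3, -256/7, …
ICs: h(0) = 0, h′(0) = -4.

f: a_k = 0, -4, 4, -16/3, 8, -64/5, 64/3, -256/7, …
L₀ from L_f via x↦r, Dx↦r'^{-1}Dx.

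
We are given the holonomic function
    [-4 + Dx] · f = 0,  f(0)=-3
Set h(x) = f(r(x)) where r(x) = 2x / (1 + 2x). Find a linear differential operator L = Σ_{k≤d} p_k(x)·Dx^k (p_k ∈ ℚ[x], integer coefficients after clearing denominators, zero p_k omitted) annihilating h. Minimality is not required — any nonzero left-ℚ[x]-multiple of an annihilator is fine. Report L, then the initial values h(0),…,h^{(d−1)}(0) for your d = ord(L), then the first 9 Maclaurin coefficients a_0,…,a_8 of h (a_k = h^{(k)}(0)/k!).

L = -8 + (1 + 4·x + 4·x^2)·Dx  (order 1).
h: a_k = -3, -24, -48, 32, 64, -896/5, 2816/15, 8704/105, -80896/105, …
ICs: h(0) = -3.

f: a_k = -3, -12, -24, -32, -32, -128/5, -256/15, -1024/105, -512/105, …
L₀ from L_f via x↦r, Dx↦r'^{-1}Dx.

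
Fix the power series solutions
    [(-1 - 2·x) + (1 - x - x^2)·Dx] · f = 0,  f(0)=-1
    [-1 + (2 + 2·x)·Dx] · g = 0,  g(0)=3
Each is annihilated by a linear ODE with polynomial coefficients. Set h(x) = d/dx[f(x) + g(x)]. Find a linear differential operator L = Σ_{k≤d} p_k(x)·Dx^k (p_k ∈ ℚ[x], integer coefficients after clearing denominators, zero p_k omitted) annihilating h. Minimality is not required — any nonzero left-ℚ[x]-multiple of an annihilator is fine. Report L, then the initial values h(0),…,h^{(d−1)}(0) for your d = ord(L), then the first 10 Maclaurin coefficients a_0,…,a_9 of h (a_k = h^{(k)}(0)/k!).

f: a_k = -1, -1, -2, -3, -5, -8, -13, -21, -34, -55, …
g: a_k = 3, 3/2, -3/8, 3/16, -15/128, 21/256, -63/1024, 99/2048, -1287/32768, 2145/65536, …
Sum ⇒ L₀ = lclm(L_f,L_g) in ℚ(x)⟨Dx⟩.
Differentiate: ansatz ord ≤ ord L₀ ⇒ L.
L = (-48 - 138·x - 156·x^2 - 84·x^3 - 30·x^4) + (-69 - 336·x - 615·x^2 - 576·x^3 - 321·x^4 - 90·x^5)·Dx + (18 + 42·x + 6·x^2 - 82·x^3 - 126·x^4 - 82·x^5 - 20·x^6)·Dx^2  (order 2).
h: a_k = 1/2, -19/4, -135/16, -655/32, -10135/256, -40125/512, -300363/2048, -1115399/4096, -32421015/65536, -116690545/131072, …
ICs: h(0) = 1/2, h′(0) = -19/4.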